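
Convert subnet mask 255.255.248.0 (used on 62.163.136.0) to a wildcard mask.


Subnet mask: 255.255.248.0
Wildcard = 255.255.255.255 - subnet mask
255 - 255 = 0
255 - 255 = 0
255 - 248 = 7
255 - 0 = 255
Wildcard: 0.0.7.255


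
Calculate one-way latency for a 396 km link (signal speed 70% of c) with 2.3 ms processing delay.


Speed = 0.7 * 3e5 km/s = 210000 km/s
Propagation delay = 396 / 210000 = 0.0019 s = 1.8857 ms
Processing delay = 2.3 ms
Total one-way latency = 4.1857 ms


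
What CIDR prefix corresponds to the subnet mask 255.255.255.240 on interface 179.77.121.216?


Binary: 11111111.11111111.11111111.11110000
Count leading 1s
Prefix: /28


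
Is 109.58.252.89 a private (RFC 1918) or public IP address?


RFC 1918 private ranges:
  10.0.0.0/8 (10.0.0.0 - 10.255.255.255)
  172.16.0.0/12 (172.16.0.0 - 172.31.255.255)
  192.168.0.0/16 (192.168.0.0 - 192.168.255.255)
Public (not in any RFC 1918 range)


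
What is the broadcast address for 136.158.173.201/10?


Network: 136.128.0.0/10
Host bits = 22
Set all host bits to 1:
Broadcast: 136.191.255.255


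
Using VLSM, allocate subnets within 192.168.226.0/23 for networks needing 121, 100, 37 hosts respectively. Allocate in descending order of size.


121 hosts -> /25 (126 usable): 192.168.226.0/25
100 hosts -> /25 (126 usable): 192.168.226.128/25
37 hosts -> /26 (62 usable): 192.168.227.0/26
Allocation: 192.168.226.0/25 (121 hosts, 126 usable); 192.168.226.128/25 (100 hosts, 126 usable); 192.168.227.0/26 (37 hosts, 62 usable)


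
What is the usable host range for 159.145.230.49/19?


Network: 159.145.224.0
Broadcast: 159.145.255.255
First usable = network + 1
Last usable = broadcast - 1
Range: 159.145.224.1 to 159.145.255.254


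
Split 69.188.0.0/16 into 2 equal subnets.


New prefix = 16 + 1 = 17
Each subnet has 32768 addresses
  69.188.0.0/17
  69.188.128.0/17
Subnets: 69.188.0.0/17, 69.188.128.0/17


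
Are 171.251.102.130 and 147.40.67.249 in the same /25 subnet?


Mask: 255.255.255.128
171.251.102.130 AND mask = 171.251.102.128
147.40.67.249 AND mask = 147.40.67.128
No, different subnets (171.251.102.128 vs 147.40.67.128)


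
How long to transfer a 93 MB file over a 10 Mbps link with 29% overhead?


Effective throughput = 10 * (1 - 29/100) = 7.1 Mbps
File size in Mb = 93 * 8 = 744 Mb
Time = 744 / 7.1
Time = 104.7887 seconds


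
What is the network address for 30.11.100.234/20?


IP:   00011110.00001011.01100100.11101010
Mask: 11111111.11111111.11110000.00000000
AND operation:
Net:  00011110.00001011.01100000.00000000
Network: 30.11.96.0/20


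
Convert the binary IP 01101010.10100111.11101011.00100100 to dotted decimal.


01101010 = 106
10100111 = 167
11101011 = 235
00100100 = 36
IP: 106.167.235.36


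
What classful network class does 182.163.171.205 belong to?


First octet: 182
Binary: 10110110
10xxxxxx -> Class B (128-191)
Class B, default mask 255.255.0.0 (/16)


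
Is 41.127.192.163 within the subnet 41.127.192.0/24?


Subnet network: 41.127.192.0
Test IP AND mask: 41.127.192.0
Yes, 41.127.192.163 is in 41.127.192.0/24


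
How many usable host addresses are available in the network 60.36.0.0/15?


Host bits = 32 - 15 = 17
Total addresses = 2^17 = 131072
Usable = total - 2 (network and broadcast)
Usable hosts: 131070


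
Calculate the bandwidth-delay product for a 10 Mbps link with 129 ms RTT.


BDP = bandwidth * RTT
= 10 Mbps * 129 ms
= 10 * 1e6 * 129 / 1000 bits
= 1290000 bits
= 161250 bytes
= 157.4707 KB
BDP = 1290000 bits (161250 bytes)


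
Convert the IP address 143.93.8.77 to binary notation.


143 = 10001111
93 = 01011101
8 = 00001000
77 = 01001101
Binary: 10001111.01011101.00001000.01001101


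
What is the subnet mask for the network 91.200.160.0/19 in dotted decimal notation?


/19 means 19 network bits, 13 host bits
Binary: 11111111111111111110000000000000
Mask: 255.255.224.0


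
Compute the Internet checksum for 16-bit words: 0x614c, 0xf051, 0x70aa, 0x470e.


Sum all words (with carry folding):
+ 0x614c = 0x614c
+ 0xf051 = 0x519e
+ 0x70aa = 0xc248
+ 0x470e = 0x0957
One's complement: ~0x0957
Checksum = 0xf6a8


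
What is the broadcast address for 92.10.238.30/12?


Network: 92.0.0.0/12
Host bits = 20
Set all host bits to 1:
Broadcast: 92.15.255.255


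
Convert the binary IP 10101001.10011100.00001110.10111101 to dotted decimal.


10101001 = 169
10011100 = 156
00001110 = 14
10111101 = 189
IP: 169.156.14.189


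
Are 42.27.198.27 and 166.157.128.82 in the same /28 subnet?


Mask: 255.255.255.240
42.27.198.27 AND mask = 42.27.198.16
166.157.128.82 AND mask = 166.157.128.80
No, different subnets (42.27.198.16 vs 166.157.128.80)


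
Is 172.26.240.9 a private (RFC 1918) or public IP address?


RFC 1918 private ranges:
  10.0.0.0/8 (10.0.0.0 - 10.255.255.255)
  172.16.0.0/12 (172.16.0.0 - 172.31.255.255)
  192.168.0.0/16 (192.168.0.0 - 192.168.255.255)
Private (in 172.16.0.0/12)


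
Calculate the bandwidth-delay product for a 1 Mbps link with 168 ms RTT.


BDP = bandwidth * RTT
= 1 Mbps * 168 ms
= 1 * 1e6 * 168 / 1000 bits
= 168000 bits
= 21000 bytes
= 20.5078 KB
BDP = 168000 bits (21000 bytes)


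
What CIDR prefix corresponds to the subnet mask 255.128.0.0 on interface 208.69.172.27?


Binary: 11111111.10000000.00000000.00000000
Count leading 1s
Prefix: /9


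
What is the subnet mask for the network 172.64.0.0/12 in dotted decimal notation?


/12 means 12 network bits, 20 host bits
Binary: 11111111111100000000000000000000
Mask: 255.240.0.0


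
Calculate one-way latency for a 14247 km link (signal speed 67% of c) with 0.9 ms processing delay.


Speed = 0.67 * 3e5 km/s = 201000 km/s
Propagation delay = 14247 / 201000 = 0.0709 s = 70.8806 ms
Processing delay = 0.9 ms
Total one-way latency = 71.7806 ms


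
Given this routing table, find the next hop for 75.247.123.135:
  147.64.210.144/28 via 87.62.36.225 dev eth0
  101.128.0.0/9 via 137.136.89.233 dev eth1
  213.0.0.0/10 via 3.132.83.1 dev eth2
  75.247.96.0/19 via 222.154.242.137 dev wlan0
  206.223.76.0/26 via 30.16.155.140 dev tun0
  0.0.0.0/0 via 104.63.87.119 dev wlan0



Longest prefix match for 75.247.123.135:
  /28 147.64.210.144: no
  /9 101.128.0.0: no
  /10 213.0.0.0: no
  /19 75.247.96.0: MATCH
  /26 206.223.76.0: no
  /0 0.0.0.0: MATCH
Selected: next-hop 222.154.242.137 via wlan0 (matched /19)


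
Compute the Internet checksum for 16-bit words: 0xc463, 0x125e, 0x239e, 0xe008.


Sum all words (with carry folding):
+ 0xc463 = 0xc463
+ 0x125e = 0xd6c1
+ 0x239e = 0xfa5f
+ 0xe008 = 0xda68
One's complement: ~0xda68
Checksum = 0x2597


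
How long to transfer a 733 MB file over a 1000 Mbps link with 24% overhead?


Effective throughput = 1000 * (1 - 24/100) = 760 Mbps
File size in Mb = 733 * 8 = 5864 Mb
Time = 5864 / 760
Time = 7.7158 seconds


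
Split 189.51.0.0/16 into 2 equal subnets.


New prefix = 16 + 1 = 17
Each subnet has 32768 addresses
  189.51.0.0/17
  189.51.128.0/17
Subnets: 189.51.0.0/17, 189.51.128.0/17


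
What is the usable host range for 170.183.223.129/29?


Network: 170.183.223.128
Broadcast: 170.183.223.135
First usable = network + 1
Last usable = broadcast - 1
Range: 170.183.223.129 to 170.183.223.134


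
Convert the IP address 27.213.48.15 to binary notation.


27 = 00011011
213 = 11010101
48 = 00110000
15 = 00001111
Binary: 00011011.11010101.00110000.00001111


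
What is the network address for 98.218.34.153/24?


IP:   01100010.11011010.00100010.10011001
Mask: 11111111.11111111.11111111.00000000
AND operation:
Net:  01100010.11011010.00100010.00000000
Network: 98.218.34.0/24


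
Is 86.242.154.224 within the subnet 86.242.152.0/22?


Subnet network: 86.242.152.0
Test IP AND mask: 86.242.152.0
Yes, 86.242.154.224 is in 86.242.152.0/22


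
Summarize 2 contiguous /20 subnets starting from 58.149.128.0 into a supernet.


Original prefix: /20
Number of subnets: 2 = 2^1
New prefix = 20 - 1 = 19
Supernet: 58.149.128.0/19


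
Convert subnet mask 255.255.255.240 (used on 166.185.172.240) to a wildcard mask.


Subnet mask: 255.255.255.240
Wildcard = 255.255.255.255 - subnet mask
255 - 255 = 0
255 - 255 = 0
255 - 255 = 0
255 - 240 = 15
Wildcard: 0.0.0.15


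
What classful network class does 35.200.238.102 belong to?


First octet: 35
Binary: 00100011
0xxxxxxx -> Class A (1-126)
Class A, default mask 255.0.0.0 (/8)


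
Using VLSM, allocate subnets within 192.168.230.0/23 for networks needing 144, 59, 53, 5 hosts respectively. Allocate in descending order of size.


144 hosts -> /24 (254 usable): 192.168.230.0/24
59 hosts -> /26 (62 usable): 192.168.231.0/26
53 hosts -> /26 (62 usable): 192.168.231.64/26
5 hosts -> /29 (6 usable): 192.168.231.128/29
Allocation: 192.168.230.0/24 (144 hosts, 254 usable); 192.168.231.0/26 (59 hosts, 62 usable); 192.168.231.64/26 (53 hosts, 62 usable); 192.168.231.128/29 (5 hosts, 6 usable)


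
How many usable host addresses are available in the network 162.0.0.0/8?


Host bits = 32 - 8 = 24
Total addresses = 2^24 = 16777216
Usable = total - 2 (network and broadcast)
Usable hosts: 16777214


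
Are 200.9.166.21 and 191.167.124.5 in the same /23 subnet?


Mask: 255.255.254.0
200.9.166.21 AND mask = 200.9.166.0
191.167.124.5 AND mask = 191.167.124.0
No, different subnets (200.9.166.0 vs 191.167.124.0)


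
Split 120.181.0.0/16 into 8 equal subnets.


New prefix = 16 + 3 = 19
Each subnet has 8192 addresses
  120.181.0.0/19
  120.181.32.0/19
  120.181.64.0/19
  120.181.96.0/19
  120.181.128.0/19
  120.181.160.0/19
  120.181.192.0/19
  120.181.224.0/19
Subnets: 120.181.0.0/19, 120.181.32.0/19, 120.181.64.0/19, 120.181.96.0/19, 120.181.128.0/19, 120.181.160.0/19, 120.181.192.0/19, 120.181.224.0/19


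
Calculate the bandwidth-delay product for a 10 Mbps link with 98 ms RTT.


BDP = bandwidth * RTT
= 10 Mbps * 98 ms
= 10 * 1e6 * 98 / 1000 bits
= 980000 bits
= 122500 bytes
= 119.6289 KB
BDP = 980000 bits (122500 bytes)


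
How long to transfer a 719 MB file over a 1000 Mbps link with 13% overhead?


Effective throughput = 1000 * (1 - 13/100) = 870 Mbps
File size in Mb = 719 * 8 = 5752 Mb
Time = 5752 / 870
Time = 6.6115 seconds


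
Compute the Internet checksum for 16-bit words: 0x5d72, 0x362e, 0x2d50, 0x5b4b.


Sum all words (with carry folding):
+ 0x5d72 = 0x5d72
+ 0x362e = 0x93a0
+ 0x2d50 = 0xc0f0
+ 0x5b4b = 0x1c3c
One's complement: ~0x1c3c
Checksum = 0xe3c3


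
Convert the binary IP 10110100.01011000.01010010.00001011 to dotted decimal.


10110100 = 180
01011000 = 88
01010010 = 82
00001011 = 11
IP: 180.88.82.11


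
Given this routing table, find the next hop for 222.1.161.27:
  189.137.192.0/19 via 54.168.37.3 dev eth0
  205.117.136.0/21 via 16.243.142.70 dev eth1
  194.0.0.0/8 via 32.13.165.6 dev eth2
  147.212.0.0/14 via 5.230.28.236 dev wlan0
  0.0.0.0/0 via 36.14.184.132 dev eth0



Longest prefix match for 222.1.161.27:
  /19 189.137.192.0: no
  /21 205.117.136.0: no
  /8 194.0.0.0: no
  /14 147.212.0.0: no
  /0 0.0.0.0: MATCH
Selected: next-hop 36.14.184.132 via eth0 (matched /0)


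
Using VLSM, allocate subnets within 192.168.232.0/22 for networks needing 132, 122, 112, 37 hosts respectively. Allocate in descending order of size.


132 hosts -> /24 (254 usable): 192.168.232.0/24
122 hosts -> /25 (126 usable): 192.168.233.0/25
112 hosts -> /25 (126 usable): 192.168.233.128/25
37 hosts -> /26 (62 usable): 192.168.234.0/26
Allocation: 192.168.232.0/24 (132 hosts, 254 usable); 192.168.233.0/25 (122 hosts, 126 usable); 192.168.233.128/25 (112 hosts, 126 usable); 192.168.234.0/26 (37 hosts, 62 usable)


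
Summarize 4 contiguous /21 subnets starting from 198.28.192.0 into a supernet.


Original prefix: /21
Number of subnets: 4 = 2^2
New prefix = 21 - 2 = 19
Supernet: 198.28.192.0/19


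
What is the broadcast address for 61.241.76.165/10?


Network: 61.192.0.0/10
Host bits = 22
Set all host bits to 1:
Broadcast: 61.255.255.255


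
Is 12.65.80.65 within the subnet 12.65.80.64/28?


Subnet network: 12.65.80.64
Test IP AND mask: 12.65.80.64
Yes, 12.65.80.65 is in 12.65.80.64/28


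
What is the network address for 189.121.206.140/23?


IP:   10111101.01111001.11001110.10001100
Mask: 11111111.11111111.11111110.00000000
AND operation:
Net:  10111101.01111001.11001110.00000000
Network: 189.121.206.0/23


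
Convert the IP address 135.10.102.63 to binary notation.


135 = 10000111
10 = 00001010
102 = 01100110
63 = 00111111
Binary: 10000111.00001010.01100110.00111111


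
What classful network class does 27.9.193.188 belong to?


First octet: 27
Binary: 00011011
0xxxxxxx -> Class A (1-126)
Class A, default mask 255.0.0.0 (/8)


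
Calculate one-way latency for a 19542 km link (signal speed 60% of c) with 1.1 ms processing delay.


Speed = 0.6 * 3e5 km/s = 180000 km/s
Propagation delay = 19542 / 180000 = 0.1086 s = 108.5667 ms
Processing delay = 1.1 ms
Total one-way latency = 109.6667 ms


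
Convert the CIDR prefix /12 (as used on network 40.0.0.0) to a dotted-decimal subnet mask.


/12 means 12 network bits, 20 host bits
Binary: 11111111111100000000000000000000
Mask: 255.240.0.0


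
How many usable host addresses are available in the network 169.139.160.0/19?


Host bits = 32 - 19 = 13
Total addresses = 2^13 = 8192
Usable = total - 2 (network and broadcast)
Usable hosts: 8190


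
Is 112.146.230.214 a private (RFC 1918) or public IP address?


RFC 1918 private ranges:
  10.0.0.0/8 (10.0.0.0 - 10.255.255.255)
  172.16.0.0/12 (172.16.0.0 - 172.31.255.255)
  192.168.0.0/16 (192.168.0.0 - 192.168.255.255)
Public (not in any RFC 1918 range)


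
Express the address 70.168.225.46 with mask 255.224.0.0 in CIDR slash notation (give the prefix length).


Binary: 11111111.11100000.00000000.00000000
Count leading 1s
Prefix: /11


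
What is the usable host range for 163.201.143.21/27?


Network: 163.201.143.0
Broadcast: 163.201.143.31
First usable = network + 1
Last usable = broadcast - 1
Range: 163.201.143.1 to 163.201.143.30


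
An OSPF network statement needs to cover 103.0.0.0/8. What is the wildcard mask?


Subnet mask: 255.0.0.0
Wildcard = 255.255.255.255 - subnet mask
255 - 255 = 0
255 - 0 = 255
255 - 0 = 255
255 - 0 = 255
Wildcard: 0.255.255.255


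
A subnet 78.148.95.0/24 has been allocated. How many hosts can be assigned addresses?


Host bits = 32 - 24 = 8
Total addresses = 2^8 = 256
Usable = total - 2 (network and broadcast)
Usable hosts: 254


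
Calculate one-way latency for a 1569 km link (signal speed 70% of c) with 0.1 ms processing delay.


Speed = 0.7 * 3e5 km/s = 210000 km/s
Propagation delay = 1569 / 210000 = 0.0075 s = 7.4714 ms
Processing delay = 0.1 ms
Total one-way latency = 7.5714 ms


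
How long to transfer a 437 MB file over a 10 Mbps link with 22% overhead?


Effective throughput = 10 * (1 - 22/100) = 7.8 Mbps
File size in Mb = 437 * 8 = 3496 Mb
Time = 3496 / 7.8
Time = 448.2051 seconds


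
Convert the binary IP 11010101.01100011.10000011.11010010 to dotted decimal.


11010101 = 213
01100011 = 99
10000011 = 131
11010010 = 210
IP: 213.99.131.210


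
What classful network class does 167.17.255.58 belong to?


First octet: 167
Binary: 10100111
10xxxxxx -> Class B (128-191)
Class B, default mask 255.255.0.0 (/16)


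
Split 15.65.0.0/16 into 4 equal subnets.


New prefix = 16 + 2 = 18
Each subnet has 16384 addresses
  15.65.0.0/18
  15.65.64.0/18
  15.65.128.0/18
  15.65.192.0/18
Subnets: 15.65.0.0/18, 15.65.64.0/18, 15.65.128.0/18, 15.65.192.0/18


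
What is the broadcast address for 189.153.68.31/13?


Network: 189.152.0.0/13
Host bits = 19
Set all host bits to 1:
Broadcast: 189.159.255.255


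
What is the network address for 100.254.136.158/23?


IP:   01100100.11111110.10001000.10011110
Mask: 11111111.11111111.11111110.00000000
AND operation:
Net:  01100100.11111110.10001000.00000000
Network: 100.254.136.0/23


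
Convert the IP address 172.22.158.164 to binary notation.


172 = 10101100
22 = 00010110
158 = 10011110
164 = 10100100
Binary: 10101100.00010110.10011110.10100100


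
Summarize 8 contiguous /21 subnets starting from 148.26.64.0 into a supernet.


Original prefix: /21
Number of subnets: 8 = 2^3
New prefix = 21 - 3 = 18
Supernet: 148.26.64.0/18


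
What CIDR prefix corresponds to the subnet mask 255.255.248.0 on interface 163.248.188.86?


Binary: 11111111.11111111.11111000.00000000
Count leading 1s
Prefix: /21


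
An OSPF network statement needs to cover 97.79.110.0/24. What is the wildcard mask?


Subnet mask: 255.255.255.0
Wildcard = 255.255.255.255 - subnet mask
255 - 255 = 0
255 - 255 = 0
255 - 255 = 0
255 - 0 = 255
Wildcard: 0.0.0.255


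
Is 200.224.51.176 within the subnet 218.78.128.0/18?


Subnet network: 218.78.128.0
Test IP AND mask: 200.224.0.0
No, 200.224.51.176 is not in 218.78.128.0/18


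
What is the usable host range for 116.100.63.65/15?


Network: 116.100.0.0
Broadcast: 116.101.255.255
First usable = network + 1
Last usable = broadcast - 1
Range: 116.100.0.1 to 116.101.255.254


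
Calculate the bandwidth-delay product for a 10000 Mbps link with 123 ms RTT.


BDP = bandwidth * RTT
= 10000 Mbps * 123 ms
= 10000 * 1e6 * 123 / 1000 bits
= 1230000000 bits
= 153750000 bytes
= 150146.4844 KB
BDP = 1230000000 bits (153750000 bytes)


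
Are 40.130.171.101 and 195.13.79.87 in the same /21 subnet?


Mask: 255.255.248.0
40.130.171.101 AND mask = 40.130.168.0
195.13.79.87 AND mask = 195.13.72.0
No, different subnets (40.130.168.0 vs 195.13.72.0)


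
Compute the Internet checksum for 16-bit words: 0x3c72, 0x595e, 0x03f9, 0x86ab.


Sum all words (with carry folding):
+ 0x3c72 = 0x3c72
+ 0x595e = 0x95d0
+ 0x03f9 = 0x99c9
+ 0x86ab = 0x2075
One's complement: ~0x2075
Checksum = 0xdf8a


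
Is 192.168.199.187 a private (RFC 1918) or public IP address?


RFC 1918 private ranges:
  10.0.0.0/8 (10.0.0.0 - 10.255.255.255)
  172.16.0.0/12 (172.16.0.0 - 172.31.255.255)
  192.168.0.0/16 (192.168.0.0 - 192.168.255.255)
Private (in 192.168.0.0/16)


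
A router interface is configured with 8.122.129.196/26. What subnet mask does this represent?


/26 means 26 network bits, 6 host bits
Binary: 11111111111111111111111111000000
Mask: 255.255.255.192


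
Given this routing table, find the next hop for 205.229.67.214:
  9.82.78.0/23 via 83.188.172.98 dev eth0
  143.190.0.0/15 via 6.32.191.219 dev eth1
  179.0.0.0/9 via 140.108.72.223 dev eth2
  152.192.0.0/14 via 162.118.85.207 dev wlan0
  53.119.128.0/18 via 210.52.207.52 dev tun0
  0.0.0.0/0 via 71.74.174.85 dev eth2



Longest prefix match for 205.229.67.214:
  /23 9.82.78.0: no
  /15 143.190.0.0: no
  /9 179.0.0.0: no
  /14 152.192.0.0: no
  /18 53.119.128.0: no
  /0 0.0.0.0: MATCH
Selected: next-hop 71.74.174.85 via eth2 (matched /0)


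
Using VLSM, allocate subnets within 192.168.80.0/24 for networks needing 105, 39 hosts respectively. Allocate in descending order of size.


105 hosts -> /25 (126 usable): 192.168.80.0/25
39 hosts -> /26 (62 usable): 192.168.80.128/26
Allocation: 192.168.80.0/25 (105 hosts, 126 usable); 192.168.80.128/26 (39 hosts, 62 usable)


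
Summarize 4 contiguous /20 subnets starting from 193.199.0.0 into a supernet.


Original prefix: /20
Number of subnets: 4 = 2^2
New prefix = 20 - 2 = 18
Supernet: 193.199.0.0/18


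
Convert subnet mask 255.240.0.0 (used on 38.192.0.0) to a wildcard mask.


Subnet mask: 255.240.0.0
Wildcard = 255.255.255.255 - subnet mask
255 - 255 = 0
255 - 240 = 15
255 - 0 = 255
255 - 0 = 255
Wildcard: 0.15.255.255


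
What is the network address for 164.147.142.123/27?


IP:   10100100.10010011.10001110.01111011
Mask: 11111111.11111111.11111111.11100000
AND operation:
Net:  10100100.10010011.10001110.01100000
Network: 164.147.142.96/27


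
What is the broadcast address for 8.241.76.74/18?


Network: 8.241.64.0/18
Host bits = 14
Set all host bits to 1:
Broadcast: 8.241.127.255


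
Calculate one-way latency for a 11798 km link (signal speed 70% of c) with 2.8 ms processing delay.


Speed = 0.7 * 3e5 km/s = 210000 km/s
Propagation delay = 11798 / 210000 = 0.0562 s = 56.181 ms
Processing delay = 2.8 ms
Total one-way latency = 58.981 ms


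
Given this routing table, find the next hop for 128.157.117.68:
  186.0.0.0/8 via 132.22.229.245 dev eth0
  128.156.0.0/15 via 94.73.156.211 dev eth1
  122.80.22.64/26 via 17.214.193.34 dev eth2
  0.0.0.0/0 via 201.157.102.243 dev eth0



Longest prefix match for 128.157.117.68:
  /8 186.0.0.0: no
  /15 128.156.0.0: MATCH
  /26 122.80.22.64: no
  /0 0.0.0.0: MATCH
Selected: next-hop 94.73.156.211 via eth1 (matched /15)


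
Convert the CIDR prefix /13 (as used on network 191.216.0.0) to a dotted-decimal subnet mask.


/13 means 13 network bits, 19 host bits
Binary: 11111111111110000000000000000000
Mask: 255.248.0.0


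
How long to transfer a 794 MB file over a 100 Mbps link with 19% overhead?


Effective throughput = 100 * (1 - 19/100) = 81 Mbps
File size in Mb = 794 * 8 = 6352 Mb
Time = 6352 / 81
Time = 78.4198 seconds


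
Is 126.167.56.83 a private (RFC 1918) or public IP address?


RFC 1918 private ranges:
  10.0.0.0/8 (10.0.0.0 - 10.255.255.255)
  172.16.0.0/12 (172.16.0.0 - 172.31.255.255)
  192.168.0.0/16 (192.168.0.0 - 192.168.255.255)
Public (not in any RFC 1918 range)


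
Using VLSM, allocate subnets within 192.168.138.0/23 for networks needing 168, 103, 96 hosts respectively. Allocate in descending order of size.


168 hosts -> /24 (254 usable): 192.168.138.0/24
103 hosts -> /25 (126 usable): 192.168.139.0/25
96 hosts -> /25 (126 usable): 192.168.139.128/25
Allocation: 192.168.138.0/24 (168 hosts, 254 usable); 192.168.139.0/25 (103 hosts, 126 usable); 192.168.139.128/25 (96 hosts, 126 usable)


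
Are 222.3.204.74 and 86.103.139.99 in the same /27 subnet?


Mask: 255.255.255.224
222.3.204.74 AND mask = 222.3.204.64
86.103.139.99 AND mask = 86.103.139.96
No, different subnets (222.3.204.64 vs 86.103.139.96)


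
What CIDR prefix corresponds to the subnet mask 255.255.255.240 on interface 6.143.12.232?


Binary: 11111111.11111111.11111111.11110000
Count leading 1s
Prefix: /28


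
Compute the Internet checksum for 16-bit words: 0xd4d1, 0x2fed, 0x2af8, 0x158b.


Sum all words (with carry folding):
+ 0xd4d1 = 0xd4d1
+ 0x2fed = 0x04bf
+ 0x2af8 = 0x2fb7
+ 0x158b = 0x4542
One's complement: ~0x4542
Checksum = 0xbabd


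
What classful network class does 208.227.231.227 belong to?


First octet: 208
Binary: 11010000
110xxxxx -> Class C (192-223)
Class C, default mask 255.255.255.0 (/24)


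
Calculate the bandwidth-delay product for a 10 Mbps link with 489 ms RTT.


BDP = bandwidth * RTT
= 10 Mbps * 489 ms
= 10 * 1e6 * 489 / 1000 bits
= 4890000 bits
= 611250 bytes
= 596.9238 KB
BDP = 4890000 bits (611250 bytes)


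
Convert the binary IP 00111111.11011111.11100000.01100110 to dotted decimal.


00111111 = 63
11011111 = 223
11100000 = 224
01100110 = 102
IP: 63.223.224.102


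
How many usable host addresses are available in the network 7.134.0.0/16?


Host bits = 32 - 16 = 16
Total addresses = 2^16 = 65536
Usable = total - 2 (network and broadcast)
Usable hosts: 65534


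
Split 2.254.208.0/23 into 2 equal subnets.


New prefix = 23 + 1 = 24
Each subnet has 256 addresses
  2.254.208.0/24
  2.254.209.0/24
Subnets: 2.254.208.0/24, 2.254.209.0/24


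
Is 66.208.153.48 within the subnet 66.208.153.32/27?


Subnet network: 66.208.153.32
Test IP AND mask: 66.208.153.32
Yes, 66.208.153.48 is in 66.208.153.32/27


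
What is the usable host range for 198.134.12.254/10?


Network: 198.128.0.0
Broadcast: 198.191.255.255
First usable = network + 1
Last usable = broadcast - 1
Range: 198.128.0.1 to 198.191.255.254


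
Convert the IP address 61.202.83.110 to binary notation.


61 = 00111101
202 = 11001010
83 = 01010011
110 = 01101110
Binary: 00111101.11001010.01010011.01101110


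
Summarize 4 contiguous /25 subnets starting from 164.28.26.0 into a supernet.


Original prefix: /25
Number of subnets: 4 = 2^2
New prefix = 25 - 2 = 23
Supernet: 164.28.26.0/23


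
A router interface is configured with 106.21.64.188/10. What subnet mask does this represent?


/10 means 10 network bits, 22 host bits
Binary: 11111111110000000000000000000000
Mask: 255.192.0.0


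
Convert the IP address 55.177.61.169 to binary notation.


55 = 00110111
177 = 10110001
61 = 00111101
169 = 10101001
Binary: 00110111.10110001.00111101.10101001


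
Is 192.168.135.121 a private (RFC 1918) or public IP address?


RFC 1918 private ranges:
  10.0.0.0/8 (10.0.0.0 - 10.255.255.255)
  172.16.0.0/12 (172.16.0.0 - 172.31.255.255)
  192.168.0.0/16 (192.168.0.0 - 192.168.255.255)
Private (in 192.168.0.0/16)


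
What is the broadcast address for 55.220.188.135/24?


Network: 55.220.188.0/24
Host bits = 8
Set all host bits to 1:
Broadcast: 55.220.188.255


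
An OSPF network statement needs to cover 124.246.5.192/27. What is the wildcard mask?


Subnet mask: 255.255.255.224
Wildcard = 255.255.255.255 - subnet mask
255 - 255 = 0
255 - 255 = 0
255 - 255 = 0
255 - 224 = 31
Wildcard: 0.0.0.31


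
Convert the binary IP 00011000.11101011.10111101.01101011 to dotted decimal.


00011000 = 24
11101011 = 235
10111101 = 189
01101011 = 107
IP: 24.235.189.107


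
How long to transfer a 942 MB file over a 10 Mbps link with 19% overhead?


Effective throughput = 10 * (1 - 19/100) = 8.1 Mbps
File size in Mb = 942 * 8 = 7536 Mb
Time = 7536 / 8.1
Time = 930.3704 seconds


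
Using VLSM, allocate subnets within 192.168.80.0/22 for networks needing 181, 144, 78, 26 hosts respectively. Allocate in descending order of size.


181 hosts -> /24 (254 usable): 192.168.80.0/24
144 hosts -> /24 (254 usable): 192.168.81.0/24
78 hosts -> /25 (126 usable): 192.168.82.0/25
26 hosts -> /27 (30 usable): 192.168.82.128/27
Allocation: 192.168.80.0/24 (181 hosts, 254 usable); 192.168.81.0/24 (144 hosts, 254 usable); 192.168.82.0/25 (78 hosts, 126 usable); 192.168.82.128/27 (26 hosts, 30 usable)


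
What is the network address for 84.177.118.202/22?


IP:   01010100.10110001.01110110.11001010
Mask: 11111111.11111111.11111100.00000000
AND operation:
Net:  01010100.10110001.01110100.00000000
Network: 84.177.116.0/22


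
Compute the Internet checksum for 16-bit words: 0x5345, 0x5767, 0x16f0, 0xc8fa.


Sum all words (with carry folding):
+ 0x5345 = 0x5345
+ 0x5767 = 0xaaac
+ 0x16f0 = 0xc19c
+ 0xc8fa = 0x8a97
One's complement: ~0x8a97
Checksum = 0x7568


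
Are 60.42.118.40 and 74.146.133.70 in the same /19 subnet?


Mask: 255.255.224.0
60.42.118.40 AND mask = 60.42.96.0
74.146.133.70 AND mask = 74.146.128.0
No, different subnets (60.42.96.0 vs 74.146.128.0)


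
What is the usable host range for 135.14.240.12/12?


Network: 135.0.0.0
Broadcast: 135.15.255.255
First usable = network + 1
Last usable = broadcast - 1
Range: 135.0.0.1 to 135.15.255.254


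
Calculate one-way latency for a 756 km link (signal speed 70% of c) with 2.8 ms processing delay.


Speed = 0.7 * 3e5 km/s = 210000 km/s
Propagation delay = 756 / 210000 = 0.0036 s = 3.6 ms
Processing delay = 2.8 ms
Total one-way latency = 6.4 ms


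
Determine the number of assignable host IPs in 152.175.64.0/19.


Host bits = 32 - 19 = 13
Total addresses = 2^13 = 8192
Usable = total - 2 (network and broadcast)
Usable hosts: 8190


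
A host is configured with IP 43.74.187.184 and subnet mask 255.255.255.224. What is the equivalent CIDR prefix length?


Binary: 11111111.11111111.11111111.11100000
Count leading 1s
Prefix: /27


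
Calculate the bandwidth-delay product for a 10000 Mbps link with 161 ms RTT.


BDP = bandwidth * RTT
= 10000 Mbps * 161 ms
= 10000 * 1e6 * 161 / 1000 bits
= 1610000000 bits
= 201250000 bytes
= 196533.2031 KB
BDP = 1610000000 bits (201250000 bytes)


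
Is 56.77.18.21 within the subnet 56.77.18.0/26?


Subnet network: 56.77.18.0
Test IP AND mask: 56.77.18.0
Yes, 56.77.18.21 is in 56.77.18.0/26


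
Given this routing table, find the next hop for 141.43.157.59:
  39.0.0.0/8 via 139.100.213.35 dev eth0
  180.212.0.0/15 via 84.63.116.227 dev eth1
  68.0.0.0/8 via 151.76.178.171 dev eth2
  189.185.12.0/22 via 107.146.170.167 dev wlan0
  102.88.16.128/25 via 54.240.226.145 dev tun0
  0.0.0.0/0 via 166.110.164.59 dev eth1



Longest prefix match for 141.43.157.59:
  /8 39.0.0.0: no
  /15 180.212.0.0: no
  /8 68.0.0.0: no
  /22 189.185.12.0: no
  /25 102.88.16.128: no
  /0 0.0.0.0: MATCH
Selected: next-hop 166.110.164.59 via eth1 (matched /0)


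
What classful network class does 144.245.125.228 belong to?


First octet: 144
Binary: 10010000
10xxxxxx -> Class B (128-191)
Class B, default mask 255.255.0.0 (/16)


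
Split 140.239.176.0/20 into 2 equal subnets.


New prefix = 20 + 1 = 21
Each subnet has 2048 addresses
  140.239.176.0/21
  140.239.184.0/21
Subnets: 140.239.176.0/21, 140.239.184.0/21


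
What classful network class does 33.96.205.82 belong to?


First octet: 33
Binary: 00100001
0xxxxxxx -> Class A (1-126)
Class A, default mask 255.0.0.0 (/8)


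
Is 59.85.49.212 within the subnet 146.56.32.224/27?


Subnet network: 146.56.32.224
Test IP AND mask: 59.85.49.192
No, 59.85.49.212 is not in 146.56.32.224/27


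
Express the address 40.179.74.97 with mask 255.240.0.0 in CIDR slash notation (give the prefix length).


Binary: 11111111.11110000.00000000.00000000
Count leading 1s
Prefix: /12


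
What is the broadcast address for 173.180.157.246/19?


Network: 173.180.128.0/19
Host bits = 13
Set all host bits to 1:
Broadcast: 173.180.159.255


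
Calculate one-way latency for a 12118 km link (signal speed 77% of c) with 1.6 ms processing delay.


Speed = 0.77 * 3e5 km/s = 231000 km/s
Propagation delay = 12118 / 231000 = 0.0525 s = 52.4589 ms
Processing delay = 1.6 ms
Total one-way latency = 54.0589 ms


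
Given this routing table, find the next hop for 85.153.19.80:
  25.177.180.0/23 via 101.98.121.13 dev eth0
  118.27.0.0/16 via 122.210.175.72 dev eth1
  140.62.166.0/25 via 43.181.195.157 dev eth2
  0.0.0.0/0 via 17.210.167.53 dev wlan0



Longest prefix match for 85.153.19.80:
  /23 25.177.180.0: no
  /16 118.27.0.0: no
  /25 140.62.166.0: no
  /0 0.0.0.0: MATCH
Selected: next-hop 17.210.167.53 via wlan0 (matched /0)


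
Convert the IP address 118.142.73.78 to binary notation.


118 = 01110110
142 = 10001110
73 = 01001001
78 = 01001110
Binary: 01110110.10001110.01001001.01001110


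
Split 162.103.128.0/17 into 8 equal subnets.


New prefix = 17 + 3 = 20
Each subnet has 4096 addresses
  162.103.128.0/20
  162.103.144.0/20
  162.103.160.0/20
  162.103.176.0/20
  162.103.192.0/20
  162.103.208.0/20
  162.103.224.0/20
  162.103.240.0/20
Subnets: 162.103.128.0/20, 162.103.144.0/20, 162.103.160.0/20, 162.103.176.0/20, 162.103.192.0/20, 162.103.208.0/20, 162.103.224.0/20, 162.103.240.0/20


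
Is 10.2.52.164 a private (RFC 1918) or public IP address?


RFC 1918 private ranges:
  10.0.0.0/8 (10.0.0.0 - 10.255.255.255)
  172.16.0.0/12 (172.16.0.0 - 172.31.255.255)
  192.168.0.0/16 (192.168.0.0 - 192.168.255.255)
Private (in 10.0.0.0/8)


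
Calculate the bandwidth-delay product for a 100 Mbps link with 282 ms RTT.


BDP = bandwidth * RTT
= 100 Mbps * 282 ms
= 100 * 1e6 * 282 / 1000 bits
= 28200000 bits
= 3525000 bytes
= 3442.3828 KB
BDP = 28200000 bits (3525000 bytes)


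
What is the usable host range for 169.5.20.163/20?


Network: 169.5.16.0
Broadcast: 169.5.31.255
First usable = network + 1
Last usable = broadcast - 1
Range: 169.5.16.1 to 169.5.31.254


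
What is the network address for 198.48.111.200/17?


IP:   11000110.00110000.01101111.11001000
Mask: 11111111.11111111.10000000.00000000
AND operation:
Net:  11000110.00110000.00000000.00000000
Network: 198.48.0.0/17


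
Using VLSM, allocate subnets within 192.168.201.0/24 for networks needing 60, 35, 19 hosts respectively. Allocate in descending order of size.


60 hosts -> /26 (62 usable): 192.168.201.0/26
35 hosts -> /26 (62 usable): 192.168.201.64/26
19 hosts -> /27 (30 usable): 192.168.201.128/27
Allocation: 192.168.201.0/26 (60 hosts, 62 usable); 192.168.201.64/26 (35 hosts, 62 usable); 192.168.201.128/27 (19 hosts, 30 usable)


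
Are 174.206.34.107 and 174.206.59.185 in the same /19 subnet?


Mask: 255.255.224.0
174.206.34.107 AND mask = 174.206.32.0
174.206.59.185 AND mask = 174.206.32.0
Yes, same subnet (174.206.32.0)


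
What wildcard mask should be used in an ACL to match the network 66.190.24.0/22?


Subnet mask: 255.255.252.0
Wildcard = 255.255.255.255 - subnet mask
255 - 255 = 0
255 - 255 = 0
255 - 252 = 3
255 - 0 = 255
Wildcard: 0.0.3.255


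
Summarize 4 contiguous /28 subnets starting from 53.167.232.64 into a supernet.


Original prefix: /28
Number of subnets: 4 = 2^2
New prefix = 28 - 2 = 26
Supernet: 53.167.232.64/26


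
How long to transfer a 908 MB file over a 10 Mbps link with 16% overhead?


Effective throughput = 10 * (1 - 16/100) = 8.4 Mbps
File size in Mb = 908 * 8 = 7264 Mb
Time = 7264 / 8.4
Time = 864.7619 seconds


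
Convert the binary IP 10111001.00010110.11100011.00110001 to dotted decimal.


10111001 = 185
00010110 = 22
11100011 = 227
00110001 = 49
IP: 185.22.227.49


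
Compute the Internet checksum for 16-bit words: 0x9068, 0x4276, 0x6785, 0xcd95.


Sum all words (with carry folding):
+ 0x9068 = 0x9068
+ 0x4276 = 0xd2de
+ 0x6785 = 0x3a64
+ 0xcd95 = 0x07fa
One's complement: ~0x07fa
Checksum = 0xf805


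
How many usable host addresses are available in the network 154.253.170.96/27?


Host bits = 32 - 27 = 5
Total addresses = 2^5 = 32
Usable = total - 2 (network and broadcast)
Usable hosts: 30


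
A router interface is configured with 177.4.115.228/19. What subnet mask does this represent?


/19 means 19 network bits, 13 host bits
Binary: 11111111111111111110000000000000
Mask: 255.255.224.0


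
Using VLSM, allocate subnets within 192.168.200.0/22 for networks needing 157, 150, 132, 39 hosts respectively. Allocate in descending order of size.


157 hosts -> /24 (254 usable): 192.168.200.0/24
150 hosts -> /24 (254 usable): 192.168.201.0/24
132 hosts -> /24 (254 usable): 192.168.202.0/24
39 hosts -> /26 (62 usable): 192.168.203.0/26
Allocation: 192.168.200.0/24 (157 hosts, 254 usable); 192.168.201.0/24 (150 hosts, 254 usable); 192.168.202.0/24 (132 hosts, 254 usable); 192.168.203.0/26 (39 hosts, 62 usable)


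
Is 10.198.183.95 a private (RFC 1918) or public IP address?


RFC 1918 private ranges:
  10.0.0.0/8 (10.0.0.0 - 10.255.255.255)
  172.16.0.0/12 (172.16.0.0 - 172.31.255.255)
  192.168.0.0/16 (192.168.0.0 - 192.168.255.255)
Private (in 10.0.0.0/8)


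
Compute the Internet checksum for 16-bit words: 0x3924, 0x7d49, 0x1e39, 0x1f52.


Sum all words (with carry folding):
+ 0x3924 = 0x3924
+ 0x7d49 = 0xb66d
+ 0x1e39 = 0xd4a6
+ 0x1f52 = 0xf3f8
One's complement: ~0xf3f8
Checksum = 0x0c07


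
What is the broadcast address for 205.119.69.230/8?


Network: 205.0.0.0/8
Host bits = 24
Set all host bits to 1:
Broadcast: 205.255.255.255


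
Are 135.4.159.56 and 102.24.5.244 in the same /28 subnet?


Mask: 255.255.255.240
135.4.159.56 AND mask = 135.4.159.48
102.24.5.244 AND mask = 102.24.5.240
No, different subnets (135.4.159.48 vs 102.24.5.240)


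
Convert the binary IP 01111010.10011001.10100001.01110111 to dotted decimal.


01111010 = 122
10011001 = 153
10100001 = 161
01110111 = 119
IP: 122.153.161.119


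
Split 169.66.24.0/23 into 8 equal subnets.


New prefix = 23 + 3 = 26
Each subnet has 64 addresses
  169.66.24.0/26
  169.66.24.64/26
  169.66.24.128/26
  169.66.24.192/26
  169.66.25.0/26
  169.66.25.64/26
  169.66.25.128/26
  169.66.25.192/26
Subnets: 169.66.24.0/26, 169.66.24.64/26, 169.66.24.128/26, 169.66.24.192/26, 169.66.25.0/26, 169.66.25.64/26, 169.66.25.128/26, 169.66.25.192/26


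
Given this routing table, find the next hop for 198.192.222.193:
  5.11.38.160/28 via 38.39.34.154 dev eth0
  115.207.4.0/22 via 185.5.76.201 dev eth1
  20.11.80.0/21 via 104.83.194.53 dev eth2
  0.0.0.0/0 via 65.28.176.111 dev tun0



Longest prefix match for 198.192.222.193:
  /28 5.11.38.160: no
  /22 115.207.4.0: no
  /21 20.11.80.0: no
  /0 0.0.0.0: MATCH
Selected: next-hop 65.28.176.111 via tun0 (matched /0)


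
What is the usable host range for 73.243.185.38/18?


Network: 73.243.128.0
Broadcast: 73.243.191.255
First usable = network + 1
Last usable = broadcast - 1
Range: 73.243.128.1 to 73.243.191.254


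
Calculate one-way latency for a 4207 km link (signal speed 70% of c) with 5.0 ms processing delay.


Speed = 0.7 * 3e5 km/s = 210000 km/s
Propagation delay = 4207 / 210000 = 0.02 s = 20.0333 ms
Processing delay = 5.0 ms
Total one-way latency = 25.0333 ms


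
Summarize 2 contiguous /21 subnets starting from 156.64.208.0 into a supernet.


Original prefix: /21
Number of subnets: 2 = 2^1
New prefix = 21 - 1 = 20
Supernet: 156.64.208.0/20


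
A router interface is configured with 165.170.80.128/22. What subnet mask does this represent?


/22 means 22 network bits, 10 host bits
Binary: 11111111111111111111110000000000
Mask: 255.255.252.0


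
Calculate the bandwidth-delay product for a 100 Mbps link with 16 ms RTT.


BDP = bandwidth * RTT
= 100 Mbps * 16 ms
= 100 * 1e6 * 16 / 1000 bits
= 1600000 bits
= 200000 bytes
= 195.3125 KB
BDP = 1600000 bits (200000 bytes)


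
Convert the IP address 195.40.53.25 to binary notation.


195 = 11000011
40 = 00101000
53 = 00110101
25 = 00011001
Binary: 11000011.00101000.00110101.00011001


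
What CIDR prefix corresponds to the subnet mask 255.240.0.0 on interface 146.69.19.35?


Binary: 11111111.11110000.00000000.00000000
Count leading 1s
Prefix: /12


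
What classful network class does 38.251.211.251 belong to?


First octet: 38
Binary: 00100110
0xxxxxxx -> Class A (1-126)
Class A, default mask 255.0.0.0 (/8)


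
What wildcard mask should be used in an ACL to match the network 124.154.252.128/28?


Subnet mask: 255.255.255.240
Wildcard = 255.255.255.255 - subnet mask
255 - 255 = 0
255 - 255 = 0
255 - 255 = 0
255 - 240 = 15
Wildcard: 0.0.0.15


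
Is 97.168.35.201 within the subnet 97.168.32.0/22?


Subnet network: 97.168.32.0
Test IP AND mask: 97.168.32.0
Yes, 97.168.35.201 is in 97.168.32.0/22


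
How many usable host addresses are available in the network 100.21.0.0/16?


Host bits = 32 - 16 = 16
Total addresses = 2^16 = 65536
Usable = total - 2 (network and broadcast)
Usable hosts: 65534


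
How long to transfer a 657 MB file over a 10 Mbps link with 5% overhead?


Effective throughput = 10 * (1 - 5/100) = 9.5 Mbps
File size in Mb = 657 * 8 = 5256 Mb
Time = 5256 / 9.5
Time = 553.2632 seconds


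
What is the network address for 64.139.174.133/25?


IP:   01000000.10001011.10101110.10000101
Mask: 11111111.11111111.11111111.10000000
AND operation:
Net:  01000000.10001011.10101110.10000000
Network: 64.139.174.128/25


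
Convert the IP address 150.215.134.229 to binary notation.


150 = 10010110
215 = 11010111
134 = 10000110
229 = 11100101
Binary: 10010110.11010111.10000110.11100101


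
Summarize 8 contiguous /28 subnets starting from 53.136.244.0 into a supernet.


Original prefix: /28
Number of subnets: 8 = 2^3
New prefix = 28 - 3 = 25
Supernet: 53.136.244.0/25


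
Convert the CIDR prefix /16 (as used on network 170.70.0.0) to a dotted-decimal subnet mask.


/16 means 16 network bits, 16 host bits
Binary: 11111111111111110000000000000000
Mask: 255.255.0.0
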